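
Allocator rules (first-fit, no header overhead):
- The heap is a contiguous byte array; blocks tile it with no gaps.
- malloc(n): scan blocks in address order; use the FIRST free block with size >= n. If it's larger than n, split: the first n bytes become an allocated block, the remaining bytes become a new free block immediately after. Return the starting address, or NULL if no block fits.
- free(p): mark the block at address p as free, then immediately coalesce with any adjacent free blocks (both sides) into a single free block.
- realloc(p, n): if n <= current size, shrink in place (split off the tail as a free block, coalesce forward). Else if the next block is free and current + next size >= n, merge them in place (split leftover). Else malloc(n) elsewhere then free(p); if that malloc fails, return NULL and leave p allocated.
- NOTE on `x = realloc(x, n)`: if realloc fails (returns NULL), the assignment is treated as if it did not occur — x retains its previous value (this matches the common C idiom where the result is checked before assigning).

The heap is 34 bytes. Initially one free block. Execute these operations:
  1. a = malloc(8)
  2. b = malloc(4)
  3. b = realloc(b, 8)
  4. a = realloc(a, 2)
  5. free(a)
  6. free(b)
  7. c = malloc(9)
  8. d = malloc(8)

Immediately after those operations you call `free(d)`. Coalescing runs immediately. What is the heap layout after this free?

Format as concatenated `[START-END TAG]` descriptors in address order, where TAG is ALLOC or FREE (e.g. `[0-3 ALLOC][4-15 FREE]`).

Op 1: a = malloc(8) -> a = 0; heap: [0-7 ALLOC][8-33 FREE]
Op 2: b = malloc(4) -> b = 8; heap: [0-7 ALLOC][8-11 ALLOC][12-33 FREE]
Op 3: b = realloc(b, 8) -> b = 8; heap: [0-7 ALLOC][8-15 ALLOC][16-33 FREE]
Op 4: a = realloc(a, 2) -> a = 0; heap: [0-1 ALLOC][2-7 FREE][8-15 ALLOC][16-33 FREE]
Op 5: free(a) -> (freed a); heap: [0-7 FREE][8-15 ALLOC][16-33 FREE]
Op 6: free(b) -> (freed b); heap: [0-33 FREE]
Op 7: c = malloc(9) -> c = 0; heap: [0-8 ALLOC][9-33 FREE]
Op 8: d = malloc(8) -> d = 9; heap: [0-8 ALLOC][9-16 ALLOC][17-33 FREE]
free(d): d = 9 -> block [9-16 ALLOC]; mark free, coalesce with adjacent free neighbors -> [0-8 ALLOC][9-33 FREE]

Answer: [0-8 ALLOC][9-33 FREE]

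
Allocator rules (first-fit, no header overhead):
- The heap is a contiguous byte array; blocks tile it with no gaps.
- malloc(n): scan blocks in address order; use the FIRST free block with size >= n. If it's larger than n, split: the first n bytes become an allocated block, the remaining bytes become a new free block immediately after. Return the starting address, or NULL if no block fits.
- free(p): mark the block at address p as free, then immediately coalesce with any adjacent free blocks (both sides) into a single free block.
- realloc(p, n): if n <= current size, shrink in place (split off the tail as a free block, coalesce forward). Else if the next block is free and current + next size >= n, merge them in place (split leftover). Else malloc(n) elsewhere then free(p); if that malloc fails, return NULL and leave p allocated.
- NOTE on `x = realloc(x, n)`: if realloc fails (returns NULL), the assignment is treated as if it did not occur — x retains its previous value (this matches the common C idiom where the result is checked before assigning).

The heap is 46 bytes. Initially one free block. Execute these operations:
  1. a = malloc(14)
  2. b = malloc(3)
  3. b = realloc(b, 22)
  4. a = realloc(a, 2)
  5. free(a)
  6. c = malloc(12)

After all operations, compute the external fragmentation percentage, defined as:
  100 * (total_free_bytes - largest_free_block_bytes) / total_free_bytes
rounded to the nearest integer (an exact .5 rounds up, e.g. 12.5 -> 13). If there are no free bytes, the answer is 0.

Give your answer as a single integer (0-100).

Answer: 17

Derivation:
Op 1: a = malloc(14) -> a = 0; heap: [0-13 ALLOC][14-45 FREE]
Op 2: b = malloc(3) -> b = 14; heap: [0-13 ALLOC][14-16 ALLOC][17-45 FREE]
Op 3: b = realloc(b, 22) -> b = 14; heap: [0-13 ALLOC][14-35 ALLOC][36-45 FREE]
Op 4: a = realloc(a, 2) -> a = 0; heap: [0-1 ALLOC][2-13 FREE][14-35 ALLOC][36-45 FREE]
Op 5: free(a) -> (freed a); heap: [0-13 FREE][14-35 ALLOC][36-45 FREE]
Op 6: c = malloc(12) -> c = 0; heap: [0-11 ALLOC][12-13 FREE][14-35 ALLOC][36-45 FREE]
Free blocks: [2 10] total_free=12 largest=10 -> 100*(12-10)/12 = 200/12 ≈ 16.667 -> rounds to 17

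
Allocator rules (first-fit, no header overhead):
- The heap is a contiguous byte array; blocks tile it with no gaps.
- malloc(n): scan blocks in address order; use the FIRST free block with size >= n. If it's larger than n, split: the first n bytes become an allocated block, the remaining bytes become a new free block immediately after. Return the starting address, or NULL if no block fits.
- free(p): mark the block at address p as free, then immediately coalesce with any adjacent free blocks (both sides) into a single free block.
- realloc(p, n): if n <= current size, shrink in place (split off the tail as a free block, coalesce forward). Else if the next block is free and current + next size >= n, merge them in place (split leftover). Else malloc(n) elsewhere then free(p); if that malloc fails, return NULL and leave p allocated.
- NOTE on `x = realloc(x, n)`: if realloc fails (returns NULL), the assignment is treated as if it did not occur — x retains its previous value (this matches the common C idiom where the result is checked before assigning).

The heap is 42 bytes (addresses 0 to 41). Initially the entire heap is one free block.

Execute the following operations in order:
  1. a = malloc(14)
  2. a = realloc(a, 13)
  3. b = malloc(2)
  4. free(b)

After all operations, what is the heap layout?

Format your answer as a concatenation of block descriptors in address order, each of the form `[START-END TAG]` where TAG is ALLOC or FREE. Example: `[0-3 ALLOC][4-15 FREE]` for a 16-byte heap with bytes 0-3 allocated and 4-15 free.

Answer: [0-12 ALLOC][13-41 FREE]

Derivation:
Op 1: a = malloc(14) -> a = 0; heap: [0-13 ALLOC][14-41 FREE]
Op 2: a = realloc(a, 13) -> a = 0; heap: [0-12 ALLOC][13-41 FREE]
Op 3: b = malloc(2) -> b = 13; heap: [0-12 ALLOC][13-14 ALLOC][15-41 FREE]
Op 4: free(b) -> (freed b); heap: [0-12 ALLOC][13-41 FREE]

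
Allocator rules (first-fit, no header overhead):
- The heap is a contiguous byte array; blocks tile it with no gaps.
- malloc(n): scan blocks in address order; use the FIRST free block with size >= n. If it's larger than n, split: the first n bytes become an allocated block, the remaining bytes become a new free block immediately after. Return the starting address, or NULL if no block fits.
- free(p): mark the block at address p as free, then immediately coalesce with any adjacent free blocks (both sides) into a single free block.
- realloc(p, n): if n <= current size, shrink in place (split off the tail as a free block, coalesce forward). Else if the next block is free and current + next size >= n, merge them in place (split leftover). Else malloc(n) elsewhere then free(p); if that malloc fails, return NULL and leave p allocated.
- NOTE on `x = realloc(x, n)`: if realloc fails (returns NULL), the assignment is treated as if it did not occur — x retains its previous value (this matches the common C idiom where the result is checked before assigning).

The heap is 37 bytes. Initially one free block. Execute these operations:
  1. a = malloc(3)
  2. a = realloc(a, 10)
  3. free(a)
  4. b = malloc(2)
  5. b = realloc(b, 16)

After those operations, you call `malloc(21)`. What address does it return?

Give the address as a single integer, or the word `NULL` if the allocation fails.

Answer: 16

Derivation:
Op 1: a = malloc(3) -> a = 0; heap: [0-2 ALLOC][3-36 FREE]
Op 2: a = realloc(a, 10) -> a = 0; heap: [0-9 ALLOC][10-36 FREE]
Op 3: free(a) -> (freed a); heap: [0-36 FREE]
Op 4: b = malloc(2) -> b = 0; heap: [0-1 ALLOC][2-36 FREE]
Op 5: b = realloc(b, 16) -> b = 0; heap: [0-15 ALLOC][16-36 FREE]
malloc(21): first-fit scan over [0-15 ALLOC][16-36 FREE] -> 16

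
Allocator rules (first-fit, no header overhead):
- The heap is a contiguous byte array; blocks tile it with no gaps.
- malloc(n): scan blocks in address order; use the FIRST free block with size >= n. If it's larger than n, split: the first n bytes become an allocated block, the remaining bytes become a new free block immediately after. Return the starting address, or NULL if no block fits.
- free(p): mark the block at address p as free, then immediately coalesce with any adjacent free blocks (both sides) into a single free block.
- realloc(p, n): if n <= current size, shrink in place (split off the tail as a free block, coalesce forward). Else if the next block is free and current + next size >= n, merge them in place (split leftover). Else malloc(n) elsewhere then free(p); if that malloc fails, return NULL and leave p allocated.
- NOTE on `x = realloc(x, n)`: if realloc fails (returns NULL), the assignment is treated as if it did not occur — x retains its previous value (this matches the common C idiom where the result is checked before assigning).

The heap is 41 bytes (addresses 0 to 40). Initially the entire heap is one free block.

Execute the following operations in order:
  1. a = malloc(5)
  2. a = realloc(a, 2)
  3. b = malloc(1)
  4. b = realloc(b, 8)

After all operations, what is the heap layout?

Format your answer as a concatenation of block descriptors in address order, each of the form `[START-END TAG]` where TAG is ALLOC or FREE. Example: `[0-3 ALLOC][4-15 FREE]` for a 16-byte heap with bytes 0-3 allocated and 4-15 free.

Answer: [0-1 ALLOC][2-9 ALLOC][10-40 FREE]

Derivation:
Op 1: a = malloc(5) -> a = 0; heap: [0-4 ALLOC][5-40 FREE]
Op 2: a = realloc(a, 2) -> a = 0; heap: [0-1 ALLOC][2-40 FREE]
Op 3: b = malloc(1) -> b = 2; heap: [0-1 ALLOC][2-2 ALLOC][3-40 FREE]
Op 4: b = realloc(b, 8) -> b = 2; heap: [0-1 ALLOC][2-9 ALLOC][10-40 FREE]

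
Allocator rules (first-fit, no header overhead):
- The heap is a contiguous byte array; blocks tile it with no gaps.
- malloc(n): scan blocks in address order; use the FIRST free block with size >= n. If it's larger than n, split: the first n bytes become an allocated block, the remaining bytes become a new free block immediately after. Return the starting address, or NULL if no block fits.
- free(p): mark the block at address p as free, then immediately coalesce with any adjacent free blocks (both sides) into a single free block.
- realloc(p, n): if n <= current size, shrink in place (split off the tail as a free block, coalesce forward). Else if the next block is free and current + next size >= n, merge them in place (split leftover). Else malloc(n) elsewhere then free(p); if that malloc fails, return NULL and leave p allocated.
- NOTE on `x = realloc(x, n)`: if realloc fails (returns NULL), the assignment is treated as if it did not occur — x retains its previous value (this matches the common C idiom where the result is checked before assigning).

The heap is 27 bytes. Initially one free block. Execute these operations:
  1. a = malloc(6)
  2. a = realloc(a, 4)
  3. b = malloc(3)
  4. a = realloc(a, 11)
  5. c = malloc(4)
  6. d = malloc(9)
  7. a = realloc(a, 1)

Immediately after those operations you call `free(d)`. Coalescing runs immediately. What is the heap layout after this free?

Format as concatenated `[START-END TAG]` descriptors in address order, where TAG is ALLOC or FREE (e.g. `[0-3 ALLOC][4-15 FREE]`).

Answer: [0-3 ALLOC][4-6 ALLOC][7-7 ALLOC][8-26 FREE]

Derivation:
Op 1: a = malloc(6) -> a = 0; heap: [0-5 ALLOC][6-26 FREE]
Op 2: a = realloc(a, 4) -> a = 0; heap: [0-3 ALLOC][4-26 FREE]
Op 3: b = malloc(3) -> b = 4; heap: [0-3 ALLOC][4-6 ALLOC][7-26 FREE]
Op 4: a = realloc(a, 11) -> a = 7; heap: [0-3 FREE][4-6 ALLOC][7-17 ALLOC][18-26 FREE]
Op 5: c = malloc(4) -> c = 0; heap: [0-3 ALLOC][4-6 ALLOC][7-17 ALLOC][18-26 FREE]
Op 6: d = malloc(9) -> d = 18; heap: [0-3 ALLOC][4-6 ALLOC][7-17 ALLOC][18-26 ALLOC]
Op 7: a = realloc(a, 1) -> a = 7; heap: [0-3 ALLOC][4-6 ALLOC][7-7 ALLOC][8-17 FREE][18-26 ALLOC]
free(d): d = 18 -> block [18-26 ALLOC]; mark free, coalesce with adjacent free neighbors -> [0-3 ALLOC][4-6 ALLOC][7-7 ALLOC][8-26 FREE]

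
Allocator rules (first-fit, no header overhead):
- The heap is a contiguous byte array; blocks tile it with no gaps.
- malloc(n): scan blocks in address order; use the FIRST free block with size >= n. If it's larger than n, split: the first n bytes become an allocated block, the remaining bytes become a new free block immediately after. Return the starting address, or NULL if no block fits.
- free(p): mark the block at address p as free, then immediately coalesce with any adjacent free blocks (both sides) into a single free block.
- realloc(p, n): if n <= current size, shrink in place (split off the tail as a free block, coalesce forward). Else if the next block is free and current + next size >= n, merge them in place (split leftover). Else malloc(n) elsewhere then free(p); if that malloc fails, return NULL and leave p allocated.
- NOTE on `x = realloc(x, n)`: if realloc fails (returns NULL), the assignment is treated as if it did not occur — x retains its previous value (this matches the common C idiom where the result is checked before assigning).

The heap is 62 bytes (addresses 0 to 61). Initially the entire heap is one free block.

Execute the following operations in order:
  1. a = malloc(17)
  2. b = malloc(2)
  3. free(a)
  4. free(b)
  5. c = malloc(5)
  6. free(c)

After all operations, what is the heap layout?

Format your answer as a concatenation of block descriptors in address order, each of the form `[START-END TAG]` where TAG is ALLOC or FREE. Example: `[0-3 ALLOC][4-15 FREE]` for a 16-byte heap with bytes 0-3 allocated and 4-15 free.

Op 1: a = malloc(17) -> a = 0; heap: [0-16 ALLOC][17-61 FREE]
Op 2: b = malloc(2) -> b = 17; heap: [0-16 ALLOC][17-18 ALLOC][19-61 FREE]
Op 3: free(a) -> (freed a); heap: [0-16 FREE][17-18 ALLOC][19-61 FREE]
Op 4: free(b) -> (freed b); heap: [0-61 FREE]
Op 5: c = malloc(5) -> c = 0; heap: [0-4 ALLOC][5-61 FREE]
Op 6: free(c) -> (freed c); heap: [0-61 FREE]

Answer: [0-61 FREE]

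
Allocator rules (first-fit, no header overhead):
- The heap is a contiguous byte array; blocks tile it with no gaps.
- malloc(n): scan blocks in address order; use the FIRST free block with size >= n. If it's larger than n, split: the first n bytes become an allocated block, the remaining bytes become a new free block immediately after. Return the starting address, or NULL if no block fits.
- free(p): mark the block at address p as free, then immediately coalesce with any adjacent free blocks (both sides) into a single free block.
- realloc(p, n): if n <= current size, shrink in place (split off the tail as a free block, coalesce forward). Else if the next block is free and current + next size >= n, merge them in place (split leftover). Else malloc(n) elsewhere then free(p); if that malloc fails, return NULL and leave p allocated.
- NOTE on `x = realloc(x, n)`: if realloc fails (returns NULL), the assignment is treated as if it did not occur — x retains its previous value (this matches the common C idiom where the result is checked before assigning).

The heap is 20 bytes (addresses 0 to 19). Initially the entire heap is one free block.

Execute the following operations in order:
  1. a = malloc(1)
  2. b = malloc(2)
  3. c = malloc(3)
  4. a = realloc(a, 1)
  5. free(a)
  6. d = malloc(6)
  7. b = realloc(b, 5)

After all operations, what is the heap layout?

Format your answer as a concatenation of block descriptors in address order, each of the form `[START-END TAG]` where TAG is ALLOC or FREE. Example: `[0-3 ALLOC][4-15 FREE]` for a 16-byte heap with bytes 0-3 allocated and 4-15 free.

Op 1: a = malloc(1) -> a = 0; heap: [0-0 ALLOC][1-19 FREE]
Op 2: b = malloc(2) -> b = 1; heap: [0-0 ALLOC][1-2 ALLOC][3-19 FREE]
Op 3: c = malloc(3) -> c = 3; heap: [0-0 ALLOC][1-2 ALLOC][3-5 ALLOC][6-19 FREE]
Op 4: a = realloc(a, 1) -> a = 0; heap: [0-0 ALLOC][1-2 ALLOC][3-5 ALLOC][6-19 FREE]
Op 5: free(a) -> (freed a); heap: [0-0 FREE][1-2 ALLOC][3-5 ALLOC][6-19 FREE]
Op 6: d = malloc(6) -> d = 6; heap: [0-0 FREE][1-2 ALLOC][3-5 ALLOC][6-11 ALLOC][12-19 FREE]
Op 7: b = realloc(b, 5) -> b = 12; heap: [0-2 FREE][3-5 ALLOC][6-11 ALLOC][12-16 ALLOC][17-19 FREE]

Answer: [0-2 FREE][3-5 ALLOC][6-11 ALLOC][12-16 ALLOC][17-19 FREE]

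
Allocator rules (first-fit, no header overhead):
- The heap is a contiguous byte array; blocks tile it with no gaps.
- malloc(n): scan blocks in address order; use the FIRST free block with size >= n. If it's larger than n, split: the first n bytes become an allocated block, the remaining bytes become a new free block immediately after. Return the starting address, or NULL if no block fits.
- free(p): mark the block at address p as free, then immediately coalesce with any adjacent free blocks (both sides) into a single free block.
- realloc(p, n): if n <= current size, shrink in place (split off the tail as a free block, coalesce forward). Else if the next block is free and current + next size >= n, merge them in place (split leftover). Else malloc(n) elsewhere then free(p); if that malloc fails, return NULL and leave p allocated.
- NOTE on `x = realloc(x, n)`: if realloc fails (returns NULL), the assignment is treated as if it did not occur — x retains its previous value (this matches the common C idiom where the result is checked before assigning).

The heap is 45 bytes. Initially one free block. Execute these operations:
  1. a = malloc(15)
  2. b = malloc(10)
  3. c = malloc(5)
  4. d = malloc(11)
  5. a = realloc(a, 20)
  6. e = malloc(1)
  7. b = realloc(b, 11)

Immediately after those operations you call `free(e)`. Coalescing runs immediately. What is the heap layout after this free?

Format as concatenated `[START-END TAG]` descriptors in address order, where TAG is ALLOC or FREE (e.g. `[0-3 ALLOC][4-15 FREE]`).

Op 1: a = malloc(15) -> a = 0; heap: [0-14 ALLOC][15-44 FREE]
Op 2: b = malloc(10) -> b = 15; heap: [0-14 ALLOC][15-24 ALLOC][25-44 FREE]
Op 3: c = malloc(5) -> c = 25; heap: [0-14 ALLOC][15-24 ALLOC][25-29 ALLOC][30-44 FREE]
Op 4: d = malloc(11) -> d = 30; heap: [0-14 ALLOC][15-24 ALLOC][25-29 ALLOC][30-40 ALLOC][41-44 FREE]
Op 5: a = realloc(a, 20) -> NULL (a unchanged); heap: [0-14 ALLOC][15-24 ALLOC][25-29 ALLOC][30-40 ALLOC][41-44 FREE]
Op 6: e = malloc(1) -> e = 41; heap: [0-14 ALLOC][15-24 ALLOC][25-29 ALLOC][30-40 ALLOC][41-41 ALLOC][42-44 FREE]
Op 7: b = realloc(b, 11) -> NULL (b unchanged); heap: [0-14 ALLOC][15-24 ALLOC][25-29 ALLOC][30-40 ALLOC][41-41 ALLOC][42-44 FREE]
free(e): e = 41 -> block [41-41 ALLOC]; mark free, coalesce with adjacent free neighbors -> [0-14 ALLOC][15-24 ALLOC][25-29 ALLOC][30-40 ALLOC][41-44 FREE]

Answer: [0-14 ALLOC][15-24 ALLOC][25-29 ALLOC][30-40 ALLOC][41-44 FREE]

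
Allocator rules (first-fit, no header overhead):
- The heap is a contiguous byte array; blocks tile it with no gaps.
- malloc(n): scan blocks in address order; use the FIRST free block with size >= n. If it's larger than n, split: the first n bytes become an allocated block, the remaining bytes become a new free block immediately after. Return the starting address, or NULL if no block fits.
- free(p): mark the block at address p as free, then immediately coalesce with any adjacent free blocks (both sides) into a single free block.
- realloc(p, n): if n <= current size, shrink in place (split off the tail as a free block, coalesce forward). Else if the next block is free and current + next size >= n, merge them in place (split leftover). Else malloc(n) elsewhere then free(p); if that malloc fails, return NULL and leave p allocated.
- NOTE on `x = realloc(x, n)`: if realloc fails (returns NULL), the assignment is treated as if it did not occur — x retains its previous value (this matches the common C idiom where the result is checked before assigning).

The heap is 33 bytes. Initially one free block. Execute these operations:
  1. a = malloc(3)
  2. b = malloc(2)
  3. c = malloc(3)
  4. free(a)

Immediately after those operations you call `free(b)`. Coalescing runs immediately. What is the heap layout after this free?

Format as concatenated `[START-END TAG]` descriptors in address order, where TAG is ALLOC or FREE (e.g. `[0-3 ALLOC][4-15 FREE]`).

Answer: [0-4 FREE][5-7 ALLOC][8-32 FREE]

Derivation:
Op 1: a = malloc(3) -> a = 0; heap: [0-2 ALLOC][3-32 FREE]
Op 2: b = malloc(2) -> b = 3; heap: [0-2 ALLOC][3-4 ALLOC][5-32 FREE]
Op 3: c = malloc(3) -> c = 5; heap: [0-2 ALLOC][3-4 ALLOC][5-7 ALLOC][8-32 FREE]
Op 4: free(a) -> (freed a); heap: [0-2 FREE][3-4 ALLOC][5-7 ALLOC][8-32 FREE]
free(b): b = 3 -> block [3-4 ALLOC]; mark free, coalesce with adjacent free neighbors -> [0-4 FREE][5-7 ALLOC][8-32 FREE]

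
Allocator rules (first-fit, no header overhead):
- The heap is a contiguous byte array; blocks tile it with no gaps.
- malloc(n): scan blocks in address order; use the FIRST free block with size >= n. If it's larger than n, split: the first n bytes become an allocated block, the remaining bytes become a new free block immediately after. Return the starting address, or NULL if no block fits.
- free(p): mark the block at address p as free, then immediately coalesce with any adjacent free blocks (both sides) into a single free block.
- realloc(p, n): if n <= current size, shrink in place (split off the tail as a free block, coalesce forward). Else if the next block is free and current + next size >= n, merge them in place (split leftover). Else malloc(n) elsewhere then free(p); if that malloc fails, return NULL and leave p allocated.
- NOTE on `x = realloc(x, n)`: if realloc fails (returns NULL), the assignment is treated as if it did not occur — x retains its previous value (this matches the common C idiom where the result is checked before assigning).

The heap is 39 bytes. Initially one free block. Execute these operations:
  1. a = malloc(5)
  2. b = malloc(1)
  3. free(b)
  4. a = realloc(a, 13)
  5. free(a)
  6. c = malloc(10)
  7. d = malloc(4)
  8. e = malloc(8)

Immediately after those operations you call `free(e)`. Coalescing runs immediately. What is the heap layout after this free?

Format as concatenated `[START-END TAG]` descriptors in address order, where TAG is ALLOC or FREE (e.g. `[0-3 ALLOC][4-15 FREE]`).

Answer: [0-9 ALLOC][10-13 ALLOC][14-38 FREE]

Derivation:
Op 1: a = malloc(5) -> a = 0; heap: [0-4 ALLOC][5-38 FREE]
Op 2: b = malloc(1) -> b = 5; heap: [0-4 ALLOC][5-5 ALLOC][6-38 FREE]
Op 3: free(b) -> (freed b); heap: [0-4 ALLOC][5-38 FREE]
Op 4: a = realloc(a, 13) -> a = 0; heap: [0-12 ALLOC][13-38 FREE]
Op 5: free(a) -> (freed a); heap: [0-38 FREE]
Op 6: c = malloc(10) -> c = 0; heap: [0-9 ALLOC][10-38 FREE]
Op 7: d = malloc(4) -> d = 10; heap: [0-9 ALLOC][10-13 ALLOC][14-38 FREE]
Op 8: e = malloc(8) -> e = 14; heap: [0-9 ALLOC][10-13 ALLOC][14-21 ALLOC][22-38 FREE]
free(e): e = 14 -> block [14-21 ALLOC]; mark free, coalesce with adjacent free neighbors -> [0-9 ALLOC][10-13 ALLOC][14-38 FREE]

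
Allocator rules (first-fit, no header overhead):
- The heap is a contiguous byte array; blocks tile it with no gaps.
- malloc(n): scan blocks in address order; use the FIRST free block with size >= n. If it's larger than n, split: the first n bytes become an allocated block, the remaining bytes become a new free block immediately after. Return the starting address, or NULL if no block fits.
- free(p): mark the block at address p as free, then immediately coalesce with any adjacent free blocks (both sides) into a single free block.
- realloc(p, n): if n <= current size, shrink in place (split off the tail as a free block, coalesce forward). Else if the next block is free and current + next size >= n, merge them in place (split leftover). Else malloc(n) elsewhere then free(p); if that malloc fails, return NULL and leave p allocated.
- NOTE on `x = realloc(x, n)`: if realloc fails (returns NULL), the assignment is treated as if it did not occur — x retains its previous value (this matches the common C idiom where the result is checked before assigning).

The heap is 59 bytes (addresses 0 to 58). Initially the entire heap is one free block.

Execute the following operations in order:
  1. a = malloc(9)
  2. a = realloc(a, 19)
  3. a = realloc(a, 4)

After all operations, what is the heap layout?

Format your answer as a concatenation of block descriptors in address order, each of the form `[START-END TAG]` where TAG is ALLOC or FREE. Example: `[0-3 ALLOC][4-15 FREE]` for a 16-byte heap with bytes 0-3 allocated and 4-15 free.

Op 1: a = malloc(9) -> a = 0; heap: [0-8 ALLOC][9-58 FREE]
Op 2: a = realloc(a, 19) -> a = 0; heap: [0-18 ALLOC][19-58 FREE]
Op 3: a = realloc(a, 4) -> a = 0; heap: [0-3 ALLOC][4-58 FREE]

Answer: [0-3 ALLOC][4-58 FREE]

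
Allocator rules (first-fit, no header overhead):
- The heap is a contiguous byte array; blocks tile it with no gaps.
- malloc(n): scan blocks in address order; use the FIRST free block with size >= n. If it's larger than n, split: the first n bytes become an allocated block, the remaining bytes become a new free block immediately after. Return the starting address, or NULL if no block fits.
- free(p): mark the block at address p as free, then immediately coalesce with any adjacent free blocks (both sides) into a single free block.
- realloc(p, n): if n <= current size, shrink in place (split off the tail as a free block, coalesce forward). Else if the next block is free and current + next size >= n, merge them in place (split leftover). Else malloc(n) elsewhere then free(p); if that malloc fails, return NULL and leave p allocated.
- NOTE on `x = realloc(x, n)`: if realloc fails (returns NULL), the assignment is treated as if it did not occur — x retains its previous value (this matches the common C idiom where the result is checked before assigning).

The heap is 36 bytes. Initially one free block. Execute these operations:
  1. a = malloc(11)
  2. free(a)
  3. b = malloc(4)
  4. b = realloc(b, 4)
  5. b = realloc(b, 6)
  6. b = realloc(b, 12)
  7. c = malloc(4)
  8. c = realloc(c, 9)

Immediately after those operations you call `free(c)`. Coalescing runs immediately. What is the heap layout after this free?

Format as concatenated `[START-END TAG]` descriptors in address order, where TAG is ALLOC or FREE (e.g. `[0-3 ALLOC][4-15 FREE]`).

Answer: [0-11 ALLOC][12-35 FREE]

Derivation:
Op 1: a = malloc(11) -> a = 0; heap: [0-10 ALLOC][11-35 FREE]
Op 2: free(a) -> (freed a); heap: [0-35 FREE]
Op 3: b = malloc(4) -> b = 0; heap: [0-3 ALLOC][4-35 FREE]
Op 4: b = realloc(b, 4) -> b = 0; heap: [0-3 ALLOC][4-35 FREE]
Op 5: b = realloc(b, 6) -> b = 0; heap: [0-5 ALLOC][6-35 FREE]
Op 6: b = realloc(b, 12) -> b = 0; heap: [0-11 ALLOC][12-35 FREE]
Op 7: c = malloc(4) -> c = 12; heap: [0-11 ALLOC][12-15 ALLOC][16-35 FREE]
Op 8: c = realloc(c, 9) -> c = 12; heap: [0-11 ALLOC][12-20 ALLOC][21-35 FREE]
free(c): c = 12 -> block [12-20 ALLOC]; mark free, coalesce with adjacent free neighbors -> [0-11 ALLOC][12-35 FREE]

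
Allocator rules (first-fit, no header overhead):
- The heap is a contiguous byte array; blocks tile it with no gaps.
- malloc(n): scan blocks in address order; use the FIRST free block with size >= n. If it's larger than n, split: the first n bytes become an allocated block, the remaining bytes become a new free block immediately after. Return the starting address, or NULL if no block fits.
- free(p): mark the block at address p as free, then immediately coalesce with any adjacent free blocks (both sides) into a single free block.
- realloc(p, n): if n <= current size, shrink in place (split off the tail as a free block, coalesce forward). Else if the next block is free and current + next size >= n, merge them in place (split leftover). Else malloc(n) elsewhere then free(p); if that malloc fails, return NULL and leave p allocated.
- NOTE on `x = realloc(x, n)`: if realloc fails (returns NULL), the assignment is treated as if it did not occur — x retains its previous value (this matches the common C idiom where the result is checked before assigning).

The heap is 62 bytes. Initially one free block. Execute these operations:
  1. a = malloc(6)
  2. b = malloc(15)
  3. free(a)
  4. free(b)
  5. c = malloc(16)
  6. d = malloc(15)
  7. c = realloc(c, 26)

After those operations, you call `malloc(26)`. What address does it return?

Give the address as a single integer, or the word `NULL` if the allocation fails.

Answer: NULL

Derivation:
Op 1: a = malloc(6) -> a = 0; heap: [0-5 ALLOC][6-61 FREE]
Op 2: b = malloc(15) -> b = 6; heap: [0-5 ALLOC][6-20 ALLOC][21-61 FREE]
Op 3: free(a) -> (freed a); heap: [0-5 FREE][6-20 ALLOC][21-61 FREE]
Op 4: free(b) -> (freed b); heap: [0-61 FREE]
Op 5: c = malloc(16) -> c = 0; heap: [0-15 ALLOC][16-61 FREE]
Op 6: d = malloc(15) -> d = 16; heap: [0-15 ALLOC][16-30 ALLOC][31-61 FREE]
Op 7: c = realloc(c, 26) -> c = 31; heap: [0-15 FREE][16-30 ALLOC][31-56 ALLOC][57-61 FREE]
malloc(26): first-fit scan over [0-15 FREE][16-30 ALLOC][31-56 ALLOC][57-61 FREE] -> NULL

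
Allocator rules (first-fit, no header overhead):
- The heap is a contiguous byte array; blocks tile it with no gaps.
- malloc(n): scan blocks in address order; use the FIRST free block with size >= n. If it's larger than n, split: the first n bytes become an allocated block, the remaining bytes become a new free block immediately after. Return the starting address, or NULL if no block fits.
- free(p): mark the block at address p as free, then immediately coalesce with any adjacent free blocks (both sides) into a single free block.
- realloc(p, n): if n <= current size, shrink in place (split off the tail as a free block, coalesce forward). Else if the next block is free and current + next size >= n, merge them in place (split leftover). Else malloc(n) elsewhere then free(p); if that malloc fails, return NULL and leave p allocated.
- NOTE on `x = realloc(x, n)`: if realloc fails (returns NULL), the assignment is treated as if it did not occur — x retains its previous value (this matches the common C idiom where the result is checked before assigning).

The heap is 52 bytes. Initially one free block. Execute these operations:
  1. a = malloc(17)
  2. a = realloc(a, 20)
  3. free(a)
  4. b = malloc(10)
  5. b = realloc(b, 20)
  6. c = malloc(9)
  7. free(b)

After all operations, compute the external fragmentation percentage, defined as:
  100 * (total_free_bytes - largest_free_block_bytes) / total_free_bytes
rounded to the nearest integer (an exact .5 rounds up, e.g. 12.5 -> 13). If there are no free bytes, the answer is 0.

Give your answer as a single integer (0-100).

Op 1: a = malloc(17) -> a = 0; heap: [0-16 ALLOC][17-51 FREE]
Op 2: a = realloc(a, 20) -> a = 0; heap: [0-19 ALLOC][20-51 FREE]
Op 3: free(a) -> (freed a); heap: [0-51 FREE]
Op 4: b = malloc(10) -> b = 0; heap: [0-9 ALLOC][10-51 FREE]
Op 5: b = realloc(b, 20) -> b = 0; heap: [0-19 ALLOC][20-51 FREE]
Op 6: c = malloc(9) -> c = 20; heap: [0-19 ALLOC][20-28 ALLOC][29-51 FREE]
Op 7: free(b) -> (freed b); heap: [0-19 FREE][20-28 ALLOC][29-51 FREE]
Free blocks: [20 23] total_free=43 largest=23 -> 100*(43-23)/43 = 2000/43 ≈ 46.512 -> rounds to 47

Answer: 47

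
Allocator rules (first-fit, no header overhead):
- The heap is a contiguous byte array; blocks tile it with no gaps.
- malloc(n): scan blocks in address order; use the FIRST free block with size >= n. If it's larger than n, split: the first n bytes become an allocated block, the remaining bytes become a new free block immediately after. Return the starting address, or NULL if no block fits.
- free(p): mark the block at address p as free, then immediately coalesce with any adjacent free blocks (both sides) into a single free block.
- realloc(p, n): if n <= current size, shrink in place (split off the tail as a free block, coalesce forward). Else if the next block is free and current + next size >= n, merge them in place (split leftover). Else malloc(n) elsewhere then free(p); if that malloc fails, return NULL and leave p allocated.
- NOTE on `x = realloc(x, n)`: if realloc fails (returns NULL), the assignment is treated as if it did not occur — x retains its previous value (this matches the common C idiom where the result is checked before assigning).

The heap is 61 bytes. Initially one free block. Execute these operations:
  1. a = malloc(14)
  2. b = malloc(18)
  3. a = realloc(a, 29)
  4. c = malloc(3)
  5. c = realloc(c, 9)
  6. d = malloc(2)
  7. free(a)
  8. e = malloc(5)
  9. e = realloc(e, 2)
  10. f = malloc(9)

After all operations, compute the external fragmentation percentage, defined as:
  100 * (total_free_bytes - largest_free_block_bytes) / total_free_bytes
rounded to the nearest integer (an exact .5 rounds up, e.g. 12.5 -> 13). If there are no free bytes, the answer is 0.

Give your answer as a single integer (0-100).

Op 1: a = malloc(14) -> a = 0; heap: [0-13 ALLOC][14-60 FREE]
Op 2: b = malloc(18) -> b = 14; heap: [0-13 ALLOC][14-31 ALLOC][32-60 FREE]
Op 3: a = realloc(a, 29) -> a = 32; heap: [0-13 FREE][14-31 ALLOC][32-60 ALLOC]
Op 4: c = malloc(3) -> c = 0; heap: [0-2 ALLOC][3-13 FREE][14-31 ALLOC][32-60 ALLOC]
Op 5: c = realloc(c, 9) -> c = 0; heap: [0-8 ALLOC][9-13 FREE][14-31 ALLOC][32-60 ALLOC]
Op 6: d = malloc(2) -> d = 9; heap: [0-8 ALLOC][9-10 ALLOC][11-13 FREE][14-31 ALLOC][32-60 ALLOC]
Op 7: free(a) -> (freed a); heap: [0-8 ALLOC][9-10 ALLOC][11-13 FREE][14-31 ALLOC][32-60 FREE]
Op 8: e = malloc(5) -> e = 32; heap: [0-8 ALLOC][9-10 ALLOC][11-13 FREE][14-31 ALLOC][32-36 ALLOC][37-60 FREE]
Op 9: e = realloc(e, 2) -> e = 32; heap: [0-8 ALLOC][9-10 ALLOC][11-13 FREE][14-31 ALLOC][32-33 ALLOC][34-60 FREE]
Op 10: f = malloc(9) -> f = 34; heap: [0-8 ALLOC][9-10 ALLOC][11-13 FREE][14-31 ALLOC][32-33 ALLOC][34-42 ALLOC][43-60 FREE]
Free blocks: [3 18] total_free=21 largest=18 -> 100*(21-18)/21 = 300/21 ≈ 14.286 -> rounds to 14

Answer: 14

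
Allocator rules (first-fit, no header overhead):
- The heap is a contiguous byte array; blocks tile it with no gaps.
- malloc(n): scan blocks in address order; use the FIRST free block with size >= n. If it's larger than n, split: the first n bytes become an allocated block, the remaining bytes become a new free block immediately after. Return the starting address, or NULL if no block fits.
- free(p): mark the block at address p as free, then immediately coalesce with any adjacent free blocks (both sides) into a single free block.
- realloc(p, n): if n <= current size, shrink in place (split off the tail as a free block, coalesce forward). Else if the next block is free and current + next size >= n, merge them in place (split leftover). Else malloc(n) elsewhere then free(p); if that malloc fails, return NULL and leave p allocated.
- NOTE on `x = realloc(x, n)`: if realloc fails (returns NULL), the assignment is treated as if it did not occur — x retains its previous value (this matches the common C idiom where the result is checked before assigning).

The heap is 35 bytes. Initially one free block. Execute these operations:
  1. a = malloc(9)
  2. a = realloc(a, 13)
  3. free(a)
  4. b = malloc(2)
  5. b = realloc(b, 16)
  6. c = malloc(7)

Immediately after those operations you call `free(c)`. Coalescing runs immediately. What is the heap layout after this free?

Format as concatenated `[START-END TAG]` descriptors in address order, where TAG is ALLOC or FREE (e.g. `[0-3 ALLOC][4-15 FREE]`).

Op 1: a = malloc(9) -> a = 0; heap: [0-8 ALLOC][9-34 FREE]
Op 2: a = realloc(a, 13) -> a = 0; heap: [0-12 ALLOC][13-34 FREE]
Op 3: free(a) -> (freed a); heap: [0-34 FREE]
Op 4: b = malloc(2) -> b = 0; heap: [0-1 ALLOC][2-34 FREE]
Op 5: b = realloc(b, 16) -> b = 0; heap: [0-15 ALLOC][16-34 FREE]
Op 6: c = malloc(7) -> c = 16; heap: [0-15 ALLOC][16-22 ALLOC][23-34 FREE]
free(c): c = 16 -> block [16-22 ALLOC]; mark free, coalesce with adjacent free neighbors -> [0-15 ALLOC][16-34 FREE]

Answer: [0-15 ALLOC][16-34 FREE]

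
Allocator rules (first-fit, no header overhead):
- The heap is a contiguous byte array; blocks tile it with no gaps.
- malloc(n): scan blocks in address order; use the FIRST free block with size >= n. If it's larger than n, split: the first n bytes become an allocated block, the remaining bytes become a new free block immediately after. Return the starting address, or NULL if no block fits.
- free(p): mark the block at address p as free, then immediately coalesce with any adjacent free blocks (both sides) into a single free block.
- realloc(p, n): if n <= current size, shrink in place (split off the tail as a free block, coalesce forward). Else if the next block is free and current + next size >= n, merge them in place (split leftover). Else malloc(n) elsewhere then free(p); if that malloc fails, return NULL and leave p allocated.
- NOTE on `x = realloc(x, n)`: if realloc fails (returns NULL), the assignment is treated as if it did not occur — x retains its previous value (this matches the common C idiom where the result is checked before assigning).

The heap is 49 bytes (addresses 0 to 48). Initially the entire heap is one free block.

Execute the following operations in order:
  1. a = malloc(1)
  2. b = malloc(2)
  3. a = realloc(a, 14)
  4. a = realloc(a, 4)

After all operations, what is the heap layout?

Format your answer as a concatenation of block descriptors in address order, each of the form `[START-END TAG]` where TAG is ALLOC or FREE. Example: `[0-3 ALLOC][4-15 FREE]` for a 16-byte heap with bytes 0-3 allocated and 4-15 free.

Op 1: a = malloc(1) -> a = 0; heap: [0-0 ALLOC][1-48 FREE]
Op 2: b = malloc(2) -> b = 1; heap: [0-0 ALLOC][1-2 ALLOC][3-48 FREE]
Op 3: a = realloc(a, 14) -> a = 3; heap: [0-0 FREE][1-2 ALLOC][3-16 ALLOC][17-48 FREE]
Op 4: a = realloc(a, 4) -> a = 3; heap: [0-0 FREE][1-2 ALLOC][3-6 ALLOC][7-48 FREE]

Answer: [0-0 FREE][1-2 ALLOC][3-6 ALLOC][7-48 FREE]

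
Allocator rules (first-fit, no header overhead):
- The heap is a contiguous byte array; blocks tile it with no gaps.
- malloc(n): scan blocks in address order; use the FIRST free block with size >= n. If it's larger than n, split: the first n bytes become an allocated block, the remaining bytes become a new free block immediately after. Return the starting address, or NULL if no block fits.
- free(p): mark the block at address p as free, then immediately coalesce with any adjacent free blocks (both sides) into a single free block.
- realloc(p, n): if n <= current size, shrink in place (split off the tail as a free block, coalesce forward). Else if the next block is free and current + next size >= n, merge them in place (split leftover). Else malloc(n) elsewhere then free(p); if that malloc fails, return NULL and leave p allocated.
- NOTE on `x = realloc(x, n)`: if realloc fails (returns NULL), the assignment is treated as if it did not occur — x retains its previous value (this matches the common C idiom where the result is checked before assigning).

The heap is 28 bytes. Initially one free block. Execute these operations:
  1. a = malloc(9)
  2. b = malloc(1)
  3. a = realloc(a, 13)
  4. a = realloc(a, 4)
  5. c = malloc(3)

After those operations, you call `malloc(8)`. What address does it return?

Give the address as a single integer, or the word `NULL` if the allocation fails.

Answer: 14

Derivation:
Op 1: a = malloc(9) -> a = 0; heap: [0-8 ALLOC][9-27 FREE]
Op 2: b = malloc(1) -> b = 9; heap: [0-8 ALLOC][9-9 ALLOC][10-27 FREE]
Op 3: a = realloc(a, 13) -> a = 10; heap: [0-8 FREE][9-9 ALLOC][10-22 ALLOC][23-27 FREE]
Op 4: a = realloc(a, 4) -> a = 10; heap: [0-8 FREE][9-9 ALLOC][10-13 ALLOC][14-27 FREE]
Op 5: c = malloc(3) -> c = 0; heap: [0-2 ALLOC][3-8 FREE][9-9 ALLOC][10-13 ALLOC][14-27 FREE]
malloc(8): first-fit scan over [0-2 ALLOC][3-8 FREE][9-9 ALLOC][10-13 ALLOC][14-27 FREE] -> 14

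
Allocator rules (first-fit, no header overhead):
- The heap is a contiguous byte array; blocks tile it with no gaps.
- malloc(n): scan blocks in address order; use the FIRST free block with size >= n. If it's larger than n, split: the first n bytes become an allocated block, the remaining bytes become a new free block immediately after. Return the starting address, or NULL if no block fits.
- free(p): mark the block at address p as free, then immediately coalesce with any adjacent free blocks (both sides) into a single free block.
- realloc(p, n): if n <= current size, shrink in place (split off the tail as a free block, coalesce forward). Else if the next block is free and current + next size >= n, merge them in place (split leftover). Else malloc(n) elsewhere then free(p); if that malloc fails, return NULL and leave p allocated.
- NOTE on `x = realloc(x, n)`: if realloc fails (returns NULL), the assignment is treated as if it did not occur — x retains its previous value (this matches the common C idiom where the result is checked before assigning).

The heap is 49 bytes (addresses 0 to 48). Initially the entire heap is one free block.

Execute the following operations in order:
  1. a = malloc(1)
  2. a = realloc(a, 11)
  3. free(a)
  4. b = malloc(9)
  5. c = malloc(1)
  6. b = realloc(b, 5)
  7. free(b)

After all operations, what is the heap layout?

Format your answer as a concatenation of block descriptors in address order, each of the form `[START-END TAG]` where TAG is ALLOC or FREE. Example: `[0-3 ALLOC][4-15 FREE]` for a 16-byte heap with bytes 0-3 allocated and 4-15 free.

Op 1: a = malloc(1) -> a = 0; heap: [0-0 ALLOC][1-48 FREE]
Op 2: a = realloc(a, 11) -> a = 0; heap: [0-10 ALLOC][11-48 FREE]
Op 3: free(a) -> (freed a); heap: [0-48 FREE]
Op 4: b = malloc(9) -> b = 0; heap: [0-8 ALLOC][9-48 FREE]
Op 5: c = malloc(1) -> c = 9; heap: [0-8 ALLOC][9-9 ALLOC][10-48 FREE]
Op 6: b = realloc(b, 5) -> b = 0; heap: [0-4 ALLOC][5-8 FREE][9-9 ALLOC][10-48 FREE]
Op 7: free(b) -> (freed b); heap: [0-8 FREE][9-9 ALLOC][10-48 FREE]

Answer: [0-8 FREE][9-9 ALLOC][10-48 FREE]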